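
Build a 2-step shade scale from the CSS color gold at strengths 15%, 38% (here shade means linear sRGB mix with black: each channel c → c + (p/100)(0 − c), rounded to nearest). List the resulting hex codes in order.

#D9B700, #9E8500

CSS gold is rgb(255, 215, 0).
15%: (255 − 38.25 = 216.75→217, 215 − 32.25 = 182.75→183, 0→0) → #D9B700
38%: (255 − 96.9 = 158.1→158, 215 − 81.7 = 133.3→133, 0→0) → #9E8500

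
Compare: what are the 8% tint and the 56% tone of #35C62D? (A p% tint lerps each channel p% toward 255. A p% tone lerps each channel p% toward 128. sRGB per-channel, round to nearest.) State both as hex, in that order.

#35C62D is rgb(53, 198, 45).
8% tint:
  R: 53 + 16.16 = 69.16 → 69
  G: 198 + 4.56 = 202.56 → 203
  B: 45 + 0.08×(255−45) = 45 + 16.8 = 61.8 → 62
  → #45CB3E
56% tone:
  R: 53 + 0.56×(128−53) = 53 + 42 = 95 → 95
  G: 198 − 39.2 = 158.8 → 159
  B: 45 + 0.56×(128−45) = 45 + 46.48 = 91.48 → 91
  → #5F9F5B

#45CB3E, #5F9F5B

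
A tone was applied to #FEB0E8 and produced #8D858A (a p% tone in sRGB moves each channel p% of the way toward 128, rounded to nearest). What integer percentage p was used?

90%

#FEB0E8 is rgb(254, 176, 232); #8D858A is rgb(141, 133, 138).
On the R channel (widest range): 141 ≈ 254 + (p/100)(128 − 254), so p ≈ 100×(141 − 254)/(128 − 254) = -11300/-126 = 89.68.
p = 90 reproduces all three channels after rounding.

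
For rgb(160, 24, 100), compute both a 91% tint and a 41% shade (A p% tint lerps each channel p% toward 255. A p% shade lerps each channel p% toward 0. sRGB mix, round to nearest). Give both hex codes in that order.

91% tint:
  R: 160 + 86.45 = 246.45 → 246
  G: 24 + 210.21 = 234.21 → 234
  B: 100 + 0.91×(255−100) = 100 + 141.05 = 241.05 → 241
  → #F6EAF1
41% shade:
  R: 160 + 0.41×(0−160) = 160 − 65.6 = 94.4 → 94
  G: 24 + 0.41×(0−24) = 24 − 9.84 = 14.16 → 14
  B: 100 + 0.41×(0−100) = 100 − 41 = 59 → 59
  → #5E0E3B

#F6EAF1, #5E0E3B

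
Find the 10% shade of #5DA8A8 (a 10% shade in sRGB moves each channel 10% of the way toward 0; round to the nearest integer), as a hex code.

#549797

#5DA8A8 is rgb(93, 168, 168).
A 10% shade moves each channel 10% toward 0:
  R: 93 + 0.1×(0−93) = 93 − 9.3 = 83.7 → 84
  G: 168 + 0.1×(0−168) = 168 − 16.8 = 151.2 → 151
  B: 168 − 16.8 = 151.2 → 151
rgb(84, 151, 151) = #549797.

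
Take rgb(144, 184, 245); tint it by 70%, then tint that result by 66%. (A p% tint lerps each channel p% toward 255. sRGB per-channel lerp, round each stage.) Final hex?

#F4F8FE

Per channel, c → c + 0.7(255 − c):
  R: 144 + 0.7×(255−144) = 144 + 77.7 = 221.7 → 222
  G: 184 + 0.7×(255−184) = 184 + 49.7 = 233.7 → 234
  B: 245 + 0.7×(255−245) = 245 + 7 = 252 → 252
After the tint: rgb(222, 234, 252) = #DEEAFC.
Lerp each channel 66% toward 255:
  R: 222 + 21.78 = 243.78 → 244
  G: 234 + 0.66×(255−234) = 234 + 13.86 = 247.86 → 248
  B: 252 + 0.66×(255−252) = 252 + 1.98 = 253.98 → 254
rgb(244, 248, 254) = #F4F8FE.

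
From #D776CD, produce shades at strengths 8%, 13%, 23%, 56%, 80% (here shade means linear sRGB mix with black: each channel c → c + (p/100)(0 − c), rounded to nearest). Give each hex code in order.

#C66DBD, #BB67B2, #A65B9E, #5F345A, #2B1829

#D776CD is rgb(215, 118, 205).
8%: (215 − 17.2 = 197.8→198, 118 − 9.44 = 108.56→109, 205 − 16.4 = 188.6→189) → #C66DBD
13%: (215 − 27.95 = 187.05→187, 118 − 15.34 = 102.66→103, 205 − 26.65 = 178.35→178) → #BB67B2
23%: (215 − 49.45 = 165.55→166, 118 − 27.14 = 90.86→91, 205 − 47.15 = 157.85→158) → #A65B9E
56%: (215 − 120.4 = 94.6→95, 118 − 66.08 = 51.92→52, 205 − 114.8 = 90.2→90) → #5F345A
80%: (215 − 172 = 43→43, 118 − 94.4 = 23.6→24, 205 − 164 = 41→41) → #2B1829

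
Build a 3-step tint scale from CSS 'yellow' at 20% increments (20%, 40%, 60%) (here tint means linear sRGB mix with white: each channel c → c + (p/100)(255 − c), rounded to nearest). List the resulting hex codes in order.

#ffff33, #ffff66, #ffff99

CSS yellow is rgb(255, 255, 0).
20%: (255→255, 255→255, 0 + 51 = 51→51) → #ffff33
40%: (255→255, 255→255, 0 + 102 = 102→102) → #ffff66
60%: (255→255, 255→255, 0 + 153 = 153→153) → #ffff99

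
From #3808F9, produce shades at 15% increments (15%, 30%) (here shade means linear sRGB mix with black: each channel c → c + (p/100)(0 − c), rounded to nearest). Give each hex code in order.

#3808F9 is rgb(56, 8, 249).
15%: (56 − 8.4 = 47.6→48, 8 − 1.2 = 6.8→7, 249 − 37.35 = 211.65→212) → #3007D4
30%: (56 − 16.8 = 39.2→39, 8 − 2.4 = 5.6→6, 249 − 74.7 = 174.3→174) → #2706AE

#3007D4, #2706AE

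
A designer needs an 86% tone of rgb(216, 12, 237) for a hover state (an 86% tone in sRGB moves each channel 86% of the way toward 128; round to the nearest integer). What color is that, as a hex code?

Per channel, c → c + 0.86(128 − c):
  R: 216 + 0.86×(128−216) = 216 − 75.68 = 140.32 → 140
  G: 12 + 0.86×(128−12) = 12 + 99.76 = 111.76 → 112
  B: 237 + 0.86×(128−237) = 237 − 93.74 = 143.26 → 143
rgb(140, 112, 143) = #8C708F.

#8C708F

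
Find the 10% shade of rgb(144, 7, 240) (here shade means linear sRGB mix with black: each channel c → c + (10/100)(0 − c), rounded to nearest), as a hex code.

#8206D8

Per channel, c → c + 0.1(0 − c):
  R: 144 + 0.1×(0−144) = 144 − 14.4 = 129.6 → 130
  G: 7 + 0.1×(0−7) = 7 − 0.7 = 6.3 → 6
  B: 240 + 0.1×(0−240) = 240 − 24 = 216 → 216
rgb(130, 6, 216) = #8206D8.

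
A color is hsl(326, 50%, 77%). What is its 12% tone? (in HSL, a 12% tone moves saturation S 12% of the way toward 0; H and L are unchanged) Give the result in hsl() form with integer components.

hsl(326, 44%, 77%)

S moves 12% from 50 toward 0: 50 − 6 = 44 → 44.
H and L are unchanged.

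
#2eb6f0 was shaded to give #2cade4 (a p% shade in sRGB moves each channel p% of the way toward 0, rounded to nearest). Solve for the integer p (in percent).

#2eb6f0 is rgb(46, 182, 240); #2cade4 is rgb(44, 173, 228).
On the B channel (widest range): 228 ≈ 240 + (p/100)(0 − 240), so p ≈ 100×(228 − 240)/(0 − 240) = -1200/-240 = 5.00.
p = 5 reproduces all three channels after rounding.

5%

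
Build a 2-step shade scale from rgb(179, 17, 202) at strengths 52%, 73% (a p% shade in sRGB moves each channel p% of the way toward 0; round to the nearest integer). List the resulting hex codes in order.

#560861, #300537

52%: (179 − 93.08 = 85.92→86, 17 − 8.84 = 8.16→8, 202 − 105.04 = 96.96→97) → #560861
73%: (179 − 130.67 = 48.33→48, 17 − 12.41 = 4.59→5, 202 − 147.46 = 54.54→55) → #300537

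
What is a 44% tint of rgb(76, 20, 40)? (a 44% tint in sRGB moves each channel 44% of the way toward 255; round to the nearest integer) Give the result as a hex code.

Lerp each channel 44% toward 255:
  R: 76 + 0.44×(255−76) = 76 + 78.76 = 154.76 → 155
  G: 20 + 0.44×(255−20) = 20 + 103.4 = 123.4 → 123
  B: 40 + 0.44×(255−40) = 40 + 94.6 = 134.6 → 135
rgb(155, 123, 135) = #9B7B87.

#9B7B87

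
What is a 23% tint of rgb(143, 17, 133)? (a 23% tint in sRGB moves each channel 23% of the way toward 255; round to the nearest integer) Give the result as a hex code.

#A948A1

Lerp each channel 23% toward 255:
  R: 143 + 0.23×(255−143) = 143 + 25.76 = 168.76 → 169
  G: 17 + 0.23×(255−17) = 17 + 54.74 = 71.74 → 72
  B: 133 + 0.23×(255−133) = 133 + 28.06 = 161.06 → 161
rgb(169, 72, 161) = #A948A1.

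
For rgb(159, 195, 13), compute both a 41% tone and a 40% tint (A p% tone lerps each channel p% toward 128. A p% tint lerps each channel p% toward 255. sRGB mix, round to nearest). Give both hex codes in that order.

#92A83C, #C5DB6E

41% tone:
  R: 159 − 12.71 = 146.29 → 146
  G: 195 + 0.41×(128−195) = 195 − 27.47 = 167.53 → 168
  B: 13 + 47.15 = 60.15 → 60
  → #92A83C
40% tint:
  R: 159 + 38.4 = 197.4 → 197
  G: 195 + 0.4×(255−195) = 195 + 24 = 219 → 219
  B: 13 + 96.8 = 109.8 → 110
  → #C5DB6E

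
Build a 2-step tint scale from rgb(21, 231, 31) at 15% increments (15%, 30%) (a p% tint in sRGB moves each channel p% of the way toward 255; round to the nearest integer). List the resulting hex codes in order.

#38EB41, #5BEE62

15%: (21 + 35.1 = 56.1→56, 231 + 3.6 = 234.6→235, 31 + 33.6 = 64.6→65) → #38EB41
30%: (21 + 70.2 = 91.2→91, 231 + 7.2 = 238.2→238, 31 + 67.2 = 98.2→98) → #5BEE62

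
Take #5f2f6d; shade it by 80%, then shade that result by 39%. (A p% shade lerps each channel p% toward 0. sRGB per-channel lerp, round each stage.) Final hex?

#0c050d

#5f2f6d is rgb(95, 47, 109).
An 80% shade moves each channel 80% toward 0:
  R: 95 − 76 = 19 → 19
  G: 47 + 0.8×(0−47) = 47 − 37.6 = 9.4 → 9
  B: 109 − 87.2 = 21.8 → 22
After the shade: rgb(19, 9, 22) = #130916.
Per channel, c → c + 0.39(0 − c):
  R: 19 − 7.41 = 11.59 → 12
  G: 9 + 0.39×(0−9) = 9 − 3.51 = 5.49 → 5
  B: 22 + 0.39×(0−22) = 22 − 8.58 = 13.42 → 13
rgb(12, 5, 13) = #0c050d.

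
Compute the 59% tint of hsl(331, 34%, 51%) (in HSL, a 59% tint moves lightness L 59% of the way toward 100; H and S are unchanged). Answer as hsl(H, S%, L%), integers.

L moves 59% from 51 toward 100: 51 + 28.91 = 79.91 → 80.
H and S are unchanged.

hsl(331, 34%, 80%)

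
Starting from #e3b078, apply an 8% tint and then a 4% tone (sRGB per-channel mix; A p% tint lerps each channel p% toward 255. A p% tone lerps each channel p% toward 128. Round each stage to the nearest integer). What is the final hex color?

#e1b483

#e3b078 is rgb(227, 176, 120).
Lerp each channel 8% toward 255:
  R: 227 + 2.24 = 229.24 → 229
  G: 176 + 6.32 = 182.32 → 182
  B: 120 + 0.08×(255−120) = 120 + 10.8 = 130.8 → 131
After the tint: rgb(229, 182, 131) = #e5b683.
Lerp each channel 4% toward 128:
  R: 229 − 4.04 = 224.96 → 225
  G: 182 − 2.16 = 179.84 → 180
  B: 131 + 0.04×(128−131) = 131 − 0.12 = 130.88 → 131
rgb(225, 180, 131) = #e1b483.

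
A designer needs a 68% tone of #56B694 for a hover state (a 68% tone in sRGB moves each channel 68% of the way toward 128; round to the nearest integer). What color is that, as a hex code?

#739186

#56B694 is rgb(86, 182, 148).
A 68% tone moves each channel 68% toward 128:
  R: 86 + 28.56 = 114.56 → 115
  G: 182 + 0.68×(128−182) = 182 − 36.72 = 145.28 → 145
  B: 148 + 0.68×(128−148) = 148 − 13.6 = 134.4 → 134
rgb(115, 145, 134) = #739186.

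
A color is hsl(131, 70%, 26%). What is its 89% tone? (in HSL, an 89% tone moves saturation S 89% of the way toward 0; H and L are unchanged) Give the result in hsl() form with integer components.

hsl(131, 8%, 26%)

S moves 89% from 70 toward 0: 70 − 62.3 = 7.7 → 8.
H and L are unchanged.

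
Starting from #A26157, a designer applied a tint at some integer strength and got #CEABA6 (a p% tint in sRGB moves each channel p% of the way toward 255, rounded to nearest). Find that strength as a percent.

#A26157 is rgb(162, 97, 87); #CEABA6 is rgb(206, 171, 166).
On the B channel (widest range): 166 ≈ 87 + (p/100)(255 − 87), so p ≈ 100×(166 − 87)/(255 − 87) = 7900/168 = 47.02.
p = 47 reproduces all three channels after rounding.

47%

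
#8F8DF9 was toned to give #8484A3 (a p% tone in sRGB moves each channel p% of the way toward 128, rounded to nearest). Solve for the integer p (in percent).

#8F8DF9 is rgb(143, 141, 249); #8484A3 is rgb(132, 132, 163).
On the B channel (widest range): 163 ≈ 249 + (p/100)(128 − 249), so p ≈ 100×(163 − 249)/(128 − 249) = -8600/-121 = 71.07.
p = 71 reproduces all three channels after rounding.

71%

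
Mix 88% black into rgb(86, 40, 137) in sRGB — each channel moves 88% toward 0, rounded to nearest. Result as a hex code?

Lerp each channel 88% toward 0:
  R: 86 + 0.88×(0−86) = 86 − 75.68 = 10.32 → 10
  G: 40 − 35.2 = 4.8 → 5
  B: 137 + 0.88×(0−137) = 137 − 120.56 = 16.44 → 16
rgb(10, 5, 16) = #0a0510.

#0a0510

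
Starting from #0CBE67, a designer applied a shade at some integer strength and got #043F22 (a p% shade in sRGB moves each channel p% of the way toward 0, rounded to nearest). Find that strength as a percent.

#0CBE67 is rgb(12, 190, 103); #043F22 is rgb(4, 63, 34).
On the G channel (widest range): 63 ≈ 190 + (p/100)(0 − 190), so p ≈ 100×(63 − 190)/(0 − 190) = -12700/-190 = 66.84.
p = 67 reproduces all three channels after rounding.

67%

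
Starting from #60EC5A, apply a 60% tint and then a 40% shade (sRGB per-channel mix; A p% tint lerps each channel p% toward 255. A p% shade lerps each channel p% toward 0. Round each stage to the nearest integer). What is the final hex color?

#739471

#60EC5A is rgb(96, 236, 90).
Per channel, c → c + 0.6(255 − c):
  R: 96 + 95.4 = 191.4 → 191
  G: 236 + 0.6×(255−236) = 236 + 11.4 = 247.4 → 247
  B: 90 + 99 = 189 → 189
After the tint: rgb(191, 247, 189) = #BFF7BD.
A 40% shade moves each channel 40% toward 0:
  R: 191 + 0.4×(0−191) = 191 − 76.4 = 114.6 → 115
  G: 247 − 98.8 = 148.2 → 148
  B: 189 − 75.6 = 113.4 → 113
rgb(115, 148, 113) = #739471.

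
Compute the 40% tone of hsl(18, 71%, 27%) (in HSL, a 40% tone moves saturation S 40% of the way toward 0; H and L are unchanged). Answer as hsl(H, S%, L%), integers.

hsl(18, 43%, 27%)

S moves 40% from 71 toward 0: 71 − 28.4 = 42.6 → 43.
H and L are unchanged.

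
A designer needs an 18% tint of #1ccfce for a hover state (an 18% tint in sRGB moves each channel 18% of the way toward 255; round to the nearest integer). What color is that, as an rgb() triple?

rgb(69, 216, 215)

#1ccfce is rgb(28, 207, 206).
An 18% tint moves each channel 18% toward 255:
  R: 28 + 0.18×(255−28) = 28 + 40.86 = 68.86 → 69
  G: 207 + 0.18×(255−207) = 207 + 8.64 = 215.64 → 216
  B: 206 + 0.18×(255−206) = 206 + 8.82 = 214.82 → 215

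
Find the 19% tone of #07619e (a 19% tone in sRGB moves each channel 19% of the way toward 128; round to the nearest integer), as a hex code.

#07619e is rgb(7, 97, 158).
Lerp each channel 19% toward 128:
  R: 7 + 0.19×(128−7) = 7 + 22.99 = 29.99 → 30
  G: 97 + 0.19×(128−97) = 97 + 5.89 = 102.89 → 103
  B: 158 + 0.19×(128−158) = 158 − 5.7 = 152.3 → 152
rgb(30, 103, 152) = #1e6798.

#1e6798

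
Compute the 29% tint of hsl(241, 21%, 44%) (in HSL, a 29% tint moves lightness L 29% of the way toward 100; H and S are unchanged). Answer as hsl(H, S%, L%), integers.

L moves 29% from 44 toward 100: 44 + 16.24 = 60.24 → 60.
H and S are unchanged.

hsl(241, 21%, 60%)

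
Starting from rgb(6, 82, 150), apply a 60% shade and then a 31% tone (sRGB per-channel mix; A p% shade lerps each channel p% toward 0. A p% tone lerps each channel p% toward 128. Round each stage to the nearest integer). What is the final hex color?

#293E51

Per channel, c → c + 0.6(0 − c):
  R: 6 + 0.6×(0−6) = 6 − 3.6 = 2.4 → 2
  G: 82 + 0.6×(0−82) = 82 − 49.2 = 32.8 → 33
  B: 150 + 0.6×(0−150) = 150 − 90 = 60 → 60
After the shade: rgb(2, 33, 60) = #02213C.
Per channel, c → c + 0.31(128 − c):
  R: 2 + 0.31×(128−2) = 2 + 39.06 = 41.06 → 41
  G: 33 + 0.31×(128−33) = 33 + 29.45 = 62.45 → 62
  B: 60 + 21.08 = 81.08 → 81
rgb(41, 62, 81) = #293E51.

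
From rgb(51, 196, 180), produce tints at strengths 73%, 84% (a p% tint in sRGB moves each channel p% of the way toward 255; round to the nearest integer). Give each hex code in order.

73%: (51 + 148.92 = 199.92→200, 196 + 43.07 = 239.07→239, 180 + 54.75 = 234.75→235) → #C8EFEB
84%: (51 + 171.36 = 222.36→222, 196 + 49.56 = 245.56→246, 180 + 63 = 243→243) → #DEF6F3

#C8EFEB, #DEF6F3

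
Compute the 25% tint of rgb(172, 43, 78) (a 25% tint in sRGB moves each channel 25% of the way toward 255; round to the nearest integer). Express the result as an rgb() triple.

rgb(193, 96, 122)

Per channel, c → c + 0.25(255 − c):
  R: 172 + 20.75 = 192.75 → 193
  G: 43 + 0.25×(255−43) = 43 + 53 = 96 → 96
  B: 78 + 0.25×(255−78) = 78 + 44.25 = 122.25 → 122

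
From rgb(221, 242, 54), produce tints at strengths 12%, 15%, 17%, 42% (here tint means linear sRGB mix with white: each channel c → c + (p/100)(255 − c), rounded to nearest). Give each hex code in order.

12%: (221 + 4.08 = 225.08→225, 242 + 1.56 = 243.56→244, 54 + 24.12 = 78.12→78) → #e1f44e
15%: (221 + 5.1 = 226.1→226, 242 + 1.95 = 243.95→244, 54 + 30.15 = 84.15→84) → #e2f454
17%: (221 + 5.78 = 226.78→227, 242 + 2.21 = 244.21→244, 54 + 34.17 = 88.17→88) → #e3f458
42%: (221 + 14.28 = 235.28→235, 242 + 5.46 = 247.46→247, 54 + 84.42 = 138.42→138) → #ebf78a

#e1f44e, #e2f454, #e3f458, #ebf78a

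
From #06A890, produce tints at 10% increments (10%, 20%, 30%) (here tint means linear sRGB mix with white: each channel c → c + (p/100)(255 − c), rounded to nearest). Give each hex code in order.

#06A890 is rgb(6, 168, 144).
10%: (6 + 24.9 = 30.9→31, 168 + 8.7 = 176.7→177, 144 + 11.1 = 155.1→155) → #1FB19B
20%: (6 + 49.8 = 55.8→56, 168 + 17.4 = 185.4→185, 144 + 22.2 = 166.2→166) → #38B9A6
30%: (6 + 74.7 = 80.7→81, 168 + 26.1 = 194.1→194, 144 + 33.3 = 177.3→177) → #51C2B1

#1FB19B, #38B9A6, #51C2B1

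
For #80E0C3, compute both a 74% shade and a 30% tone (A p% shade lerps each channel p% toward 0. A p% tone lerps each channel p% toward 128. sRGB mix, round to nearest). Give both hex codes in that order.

#213A33, #80C3AF

#80E0C3 is rgb(128, 224, 195).
74% shade:
  R: 128 + 0.74×(0−128) = 128 − 94.72 = 33.28 → 33
  G: 224 + 0.74×(0−224) = 224 − 165.76 = 58.24 → 58
  B: 195 + 0.74×(0−195) = 195 − 144.3 = 50.7 → 51
  → #213A33
30% tone:
  R: 128 + 0 = 128 → 128
  G: 224 − 28.8 = 195.2 → 195
  B: 195 + 0.3×(128−195) = 195 − 20.1 = 174.9 → 175
  → #80C3AF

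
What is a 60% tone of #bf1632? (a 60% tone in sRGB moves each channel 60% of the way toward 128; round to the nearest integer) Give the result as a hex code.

#995661

#bf1632 is rgb(191, 22, 50).
Lerp each channel 60% toward 128:
  R: 191 − 37.8 = 153.2 → 153
  G: 22 + 0.6×(128−22) = 22 + 63.6 = 85.6 → 86
  B: 50 + 0.6×(128−50) = 50 + 46.8 = 96.8 → 97
rgb(153, 86, 97) = #995661.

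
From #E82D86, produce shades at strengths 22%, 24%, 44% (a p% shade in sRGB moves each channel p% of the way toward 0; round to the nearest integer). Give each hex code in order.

#E82D86 is rgb(232, 45, 134).
22%: (232 − 51.04 = 180.96→181, 45 − 9.9 = 35.1→35, 134 − 29.48 = 104.52→105) → #B52369
24%: (232 − 55.68 = 176.32→176, 45 − 10.8 = 34.2→34, 134 − 32.16 = 101.84→102) → #B02266
44%: (232 − 102.08 = 129.92→130, 45 − 19.8 = 25.2→25, 134 − 58.96 = 75.04→75) → #82194B

#B52369, #B02266, #82194B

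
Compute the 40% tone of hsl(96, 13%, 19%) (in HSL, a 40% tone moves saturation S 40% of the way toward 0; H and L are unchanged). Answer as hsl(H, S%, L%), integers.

S moves 40% from 13 toward 0: 13 − 5.2 = 7.8 → 8.
H and L are unchanged.

hsl(96, 8%, 19%)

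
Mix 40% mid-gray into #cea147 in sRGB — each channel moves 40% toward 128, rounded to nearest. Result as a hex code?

#cea147 is rgb(206, 161, 71).
Lerp each channel 40% toward 128:
  R: 206 + 0.4×(128−206) = 206 − 31.2 = 174.8 → 175
  G: 161 + 0.4×(128−161) = 161 − 13.2 = 147.8 → 148
  B: 71 + 22.8 = 93.8 → 94
rgb(175, 148, 94) = #af945e.

#af945e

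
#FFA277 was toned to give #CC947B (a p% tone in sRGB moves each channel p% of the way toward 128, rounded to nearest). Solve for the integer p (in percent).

#FFA277 is rgb(255, 162, 119); #CC947B is rgb(204, 148, 123).
On the R channel (widest range): 204 ≈ 255 + (p/100)(128 − 255), so p ≈ 100×(204 − 255)/(128 − 255) = -5100/-127 = 40.16.
p = 40 reproduces all three channels after rounding.

40%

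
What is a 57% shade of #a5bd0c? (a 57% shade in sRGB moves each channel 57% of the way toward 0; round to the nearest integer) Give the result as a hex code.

#475105

#a5bd0c is rgb(165, 189, 12).
Lerp each channel 57% toward 0:
  R: 165 − 94.05 = 70.95 → 71
  G: 189 + 0.57×(0−189) = 189 − 107.73 = 81.27 → 81
  B: 12 − 6.84 = 5.16 → 5
rgb(71, 81, 5) = #475105.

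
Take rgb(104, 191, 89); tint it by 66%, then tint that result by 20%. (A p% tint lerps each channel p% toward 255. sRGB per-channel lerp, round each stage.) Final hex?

#D6EDD2

Per channel, c → c + 0.66(255 − c):
  R: 104 + 0.66×(255−104) = 104 + 99.66 = 203.66 → 204
  G: 191 + 42.24 = 233.24 → 233
  B: 89 + 0.66×(255−89) = 89 + 109.56 = 198.56 → 199
After the tint: rgb(204, 233, 199) = #CCE9C7.
Lerp each channel 20% toward 255:
  R: 204 + 0.2×(255−204) = 204 + 10.2 = 214.2 → 214
  G: 233 + 0.2×(255−233) = 233 + 4.4 = 237.4 → 237
  B: 199 + 11.2 = 210.2 → 210
rgb(214, 237, 210) = #D6EDD2.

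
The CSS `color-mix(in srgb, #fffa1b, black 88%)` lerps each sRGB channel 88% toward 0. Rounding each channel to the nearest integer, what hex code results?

#1f1e03

#fffa1b is rgb(255, 250, 27).
An 88% shade moves each channel 88% toward 0:
  R: 255 + 0.88×(0−255) = 255 − 224.4 = 30.6 → 31
  G: 250 − 220 = 30 → 30
  B: 27 − 23.76 = 3.24 → 3
rgb(31, 30, 3) = #1f1e03.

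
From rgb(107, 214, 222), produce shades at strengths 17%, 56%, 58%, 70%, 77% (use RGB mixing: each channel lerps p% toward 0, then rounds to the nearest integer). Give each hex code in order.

#59b2b8, #2f5e62, #2d5a5d, #204043, #193133

17%: (107 − 18.19 = 88.81→89, 214 − 36.38 = 177.62→178, 222 − 37.74 = 184.26→184) → #59b2b8
56%: (107 − 59.92 = 47.08→47, 214 − 119.84 = 94.16→94, 222 − 124.32 = 97.68→98) → #2f5e62
58%: (107 − 62.06 = 44.94→45, 214 − 124.12 = 89.88→90, 222 − 128.76 = 93.24→93) → #2d5a5d
70%: (107 − 74.9 = 32.1→32, 214 − 149.8 = 64.2→64, 222 − 155.4 = 66.6→67) → #204043
77%: (107 − 82.39 = 24.61→25, 214 − 164.78 = 49.22→49, 222 − 170.94 = 51.06→51) → #193133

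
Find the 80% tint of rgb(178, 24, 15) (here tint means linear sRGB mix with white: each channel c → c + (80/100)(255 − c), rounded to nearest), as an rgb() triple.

rgb(240, 209, 207)

Per channel, c → c + 0.8(255 − c):
  R: 178 + 0.8×(255−178) = 178 + 61.6 = 239.6 → 240
  G: 24 + 184.8 = 208.8 → 209
  B: 15 + 0.8×(255−15) = 15 + 192 = 207 → 207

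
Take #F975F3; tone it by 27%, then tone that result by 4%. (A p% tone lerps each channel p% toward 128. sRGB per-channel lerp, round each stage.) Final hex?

#D478D1

#F975F3 is rgb(249, 117, 243).
Lerp each channel 27% toward 128:
  R: 249 + 0.27×(128−249) = 249 − 32.67 = 216.33 → 216
  G: 117 + 2.97 = 119.97 → 120
  B: 243 + 0.27×(128−243) = 243 − 31.05 = 211.95 → 212
After the tone: rgb(216, 120, 212) = #D878D4.
Per channel, c → c + 0.04(128 − c):
  R: 216 − 3.52 = 212.48 → 212
  G: 120 + 0.04×(128−120) = 120 + 0.32 = 120.32 → 120
  B: 212 + 0.04×(128−212) = 212 − 3.36 = 208.64 → 209
rgb(212, 120, 209) = #D478D1.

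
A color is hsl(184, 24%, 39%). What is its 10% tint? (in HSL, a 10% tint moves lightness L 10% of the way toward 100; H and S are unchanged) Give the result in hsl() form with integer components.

hsl(184, 24%, 45%)

L moves 10% from 39 toward 100: 39 + 6.1 = 45.1 → 45.
H and S are unchanged.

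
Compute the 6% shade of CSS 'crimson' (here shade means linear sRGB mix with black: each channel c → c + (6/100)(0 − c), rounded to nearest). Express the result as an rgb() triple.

CSS crimson is rgb(220, 20, 60).
Per channel, c → c + 0.06(0 − c):
  R: 220 + 0.06×(0−220) = 220 − 13.2 = 206.8 → 207
  G: 20 − 1.2 = 18.8 → 19
  B: 60 + 0.06×(0−60) = 60 − 3.6 = 56.4 → 56

rgb(207, 19, 56)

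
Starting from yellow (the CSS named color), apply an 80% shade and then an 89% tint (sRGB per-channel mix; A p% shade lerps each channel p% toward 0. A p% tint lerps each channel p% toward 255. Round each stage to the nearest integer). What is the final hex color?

#E9E9E3

CSS yellow is rgb(255, 255, 0).
An 80% shade moves each channel 80% toward 0:
  R: 255 + 0.8×(0−255) = 255 − 204 = 51 → 51
  G: 255 + 0.8×(0−255) = 255 − 204 = 51 → 51
  B: 0 + 0.8×(0−0) = 0 + 0 = 0 → 0
After the shade: rgb(51, 51, 0) = #333300.
Per channel, c → c + 0.89(255 − c):
  R: 51 + 0.89×(255−51) = 51 + 181.56 = 232.56 → 233
  G: 51 + 181.56 = 232.56 → 233
  B: 0 + 226.95 = 226.95 → 227
rgb(233, 233, 227) = #E9E9E3.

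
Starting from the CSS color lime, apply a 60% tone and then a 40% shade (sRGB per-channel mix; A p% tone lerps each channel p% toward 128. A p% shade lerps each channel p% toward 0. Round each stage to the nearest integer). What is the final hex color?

#2e6b2e

CSS lime is rgb(0, 255, 0).
Lerp each channel 60% toward 128:
  R: 0 + 76.8 = 76.8 → 77
  G: 255 − 76.2 = 178.8 → 179
  B: 0 + 0.6×(128−0) = 0 + 76.8 = 76.8 → 77
After the tone: rgb(77, 179, 77) = #4db34d.
Per channel, c → c + 0.4(0 − c):
  R: 77 − 30.8 = 46.2 → 46
  G: 179 + 0.4×(0−179) = 179 − 71.6 = 107.4 → 107
  B: 77 − 30.8 = 46.2 → 46
rgb(46, 107, 46) = #2e6b2e.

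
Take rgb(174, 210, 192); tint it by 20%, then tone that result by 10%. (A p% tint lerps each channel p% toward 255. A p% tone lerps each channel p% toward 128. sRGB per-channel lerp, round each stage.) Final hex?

#B8D2C5

A 20% tint moves each channel 20% toward 255:
  R: 174 + 0.2×(255−174) = 174 + 16.2 = 190.2 → 190
  G: 210 + 0.2×(255−210) = 210 + 9 = 219 → 219
  B: 192 + 0.2×(255−192) = 192 + 12.6 = 204.6 → 205
After the tint: rgb(190, 219, 205) = #BEDBCD.
Lerp each channel 10% toward 128:
  R: 190 + 0.1×(128−190) = 190 − 6.2 = 183.8 → 184
  G: 219 − 9.1 = 209.9 → 210
  B: 205 + 0.1×(128−205) = 205 − 7.7 = 197.3 → 197
rgb(184, 210, 197) = #B8D2C5.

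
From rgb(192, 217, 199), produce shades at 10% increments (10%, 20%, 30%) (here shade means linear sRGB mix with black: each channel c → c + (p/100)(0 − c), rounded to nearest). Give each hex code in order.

#ADC3B3, #9AAE9F, #86988B

10%: (192 − 19.2 = 172.8→173, 217 − 21.7 = 195.3→195, 199 − 19.9 = 179.1→179) → #ADC3B3
20%: (192 − 38.4 = 153.6→154, 217 − 43.4 = 173.6→174, 199 − 39.8 = 159.2→159) → #9AAE9F
30%: (192 − 57.6 = 134.4→134, 217 − 65.1 = 151.9→152, 199 − 59.7 = 139.3→139) → #86988B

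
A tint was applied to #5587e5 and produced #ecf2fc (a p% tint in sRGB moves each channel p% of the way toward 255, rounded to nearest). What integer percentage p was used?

#5587e5 is rgb(85, 135, 229); #ecf2fc is rgb(236, 242, 252).
On the R channel (widest range): 236 ≈ 85 + (p/100)(255 − 85), so p ≈ 100×(236 − 85)/(255 − 85) = 15100/170 = 88.82.
p = 89 reproduces all three channels after rounding.

89%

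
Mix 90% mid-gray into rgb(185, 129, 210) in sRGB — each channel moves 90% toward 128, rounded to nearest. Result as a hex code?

#868088

Per channel, c → c + 0.9(128 − c):
  R: 185 − 51.3 = 133.7 → 134
  G: 129 + 0.9×(128−129) = 129 − 0.9 = 128.1 → 128
  B: 210 − 73.8 = 136.2 → 136
rgb(134, 128, 136) = #868088.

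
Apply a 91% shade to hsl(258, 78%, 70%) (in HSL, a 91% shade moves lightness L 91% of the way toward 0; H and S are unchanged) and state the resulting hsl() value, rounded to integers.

hsl(258, 78%, 6%)

L moves 91% from 70 toward 0: 70 − 63.7 = 6.3 → 6.
H and S are unchanged.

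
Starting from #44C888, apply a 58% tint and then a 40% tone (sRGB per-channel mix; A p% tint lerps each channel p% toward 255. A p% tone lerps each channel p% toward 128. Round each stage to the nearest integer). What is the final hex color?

#44C888 is rgb(68, 200, 136).
A 58% tint moves each channel 58% toward 255:
  R: 68 + 108.46 = 176.46 → 176
  G: 200 + 31.9 = 231.9 → 232
  B: 136 + 0.58×(255−136) = 136 + 69.02 = 205.02 → 205
After the tint: rgb(176, 232, 205) = #B0E8CD.
A 40% tone moves each channel 40% toward 128:
  R: 176 + 0.4×(128−176) = 176 − 19.2 = 156.8 → 157
  G: 232 − 41.6 = 190.4 → 190
  B: 205 + 0.4×(128−205) = 205 − 30.8 = 174.2 → 174
rgb(157, 190, 174) = #9DBEAE.

#9DBEAE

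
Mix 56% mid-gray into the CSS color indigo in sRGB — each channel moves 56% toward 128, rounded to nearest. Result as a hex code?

#694881

CSS indigo is rgb(75, 0, 130).
Per channel, c → c + 0.56(128 − c):
  R: 75 + 29.68 = 104.68 → 105
  G: 0 + 71.68 = 71.68 → 72
  B: 130 − 1.12 = 128.88 → 129
rgb(105, 72, 129) = #694881.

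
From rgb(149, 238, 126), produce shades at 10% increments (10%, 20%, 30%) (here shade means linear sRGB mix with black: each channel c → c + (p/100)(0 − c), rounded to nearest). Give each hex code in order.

10%: (149 − 14.9 = 134.1→134, 238 − 23.8 = 214.2→214, 126 − 12.6 = 113.4→113) → #86D671
20%: (149 − 29.8 = 119.2→119, 238 − 47.6 = 190.4→190, 126 − 25.2 = 100.8→101) → #77BE65
30%: (149 − 44.7 = 104.3→104, 238 − 71.4 = 166.6→167, 126 − 37.8 = 88.2→88) → #68A758

#86D671, #77BE65, #68A758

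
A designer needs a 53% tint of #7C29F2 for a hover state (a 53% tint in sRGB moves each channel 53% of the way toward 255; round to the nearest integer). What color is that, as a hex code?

#7C29F2 is rgb(124, 41, 242).
Lerp each channel 53% toward 255:
  R: 124 + 69.43 = 193.43 → 193
  G: 41 + 113.42 = 154.42 → 154
  B: 242 + 6.89 = 248.89 → 249
rgb(193, 154, 249) = #C19AF9.

#C19AF9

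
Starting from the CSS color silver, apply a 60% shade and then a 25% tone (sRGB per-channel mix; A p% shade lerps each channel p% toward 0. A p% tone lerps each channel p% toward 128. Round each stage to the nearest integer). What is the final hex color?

#5A5A5A

CSS silver is rgb(192, 192, 192).
A 60% shade moves each channel 60% toward 0:
  R: 192 + 0.6×(0−192) = 192 − 115.2 = 76.8 → 77
  G: 192 + 0.6×(0−192) = 192 − 115.2 = 76.8 → 77
  B: 192 + 0.6×(0−192) = 192 − 115.2 = 76.8 → 77
After the shade: rgb(77, 77, 77) = #4D4D4D.
A 25% tone moves each channel 25% toward 128:
  R: 77 + 12.75 = 89.75 → 90
  G: 77 + 0.25×(128−77) = 77 + 12.75 = 89.75 → 90
  B: 77 + 0.25×(128−77) = 77 + 12.75 = 89.75 → 90
rgb(90, 90, 90) = #5A5A5A.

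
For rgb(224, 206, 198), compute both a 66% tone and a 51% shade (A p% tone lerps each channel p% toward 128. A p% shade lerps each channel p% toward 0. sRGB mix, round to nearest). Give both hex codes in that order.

66% tone:
  R: 224 + 0.66×(128−224) = 224 − 63.36 = 160.64 → 161
  G: 206 + 0.66×(128−206) = 206 − 51.48 = 154.52 → 155
  B: 198 + 0.66×(128−198) = 198 − 46.2 = 151.8 → 152
  → #a19b98
51% shade:
  R: 224 + 0.51×(0−224) = 224 − 114.24 = 109.76 → 110
  G: 206 + 0.51×(0−206) = 206 − 105.06 = 100.94 → 101
  B: 198 + 0.51×(0−198) = 198 − 100.98 = 97.02 → 97
  → #6e6561

#a19b98, #6e6561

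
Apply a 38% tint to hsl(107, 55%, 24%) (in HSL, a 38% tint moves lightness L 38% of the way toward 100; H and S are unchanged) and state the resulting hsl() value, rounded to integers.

L moves 38% from 24 toward 100: 24 + 28.88 = 52.88 → 53.
H and S are unchanged.

hsl(107, 55%, 53%)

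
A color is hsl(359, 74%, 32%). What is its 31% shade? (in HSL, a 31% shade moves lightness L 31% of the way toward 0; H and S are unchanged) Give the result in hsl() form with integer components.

L moves 31% from 32 toward 0: 32 − 9.92 = 22.08 → 22.
H and S are unchanged.

hsl(359, 74%, 22%)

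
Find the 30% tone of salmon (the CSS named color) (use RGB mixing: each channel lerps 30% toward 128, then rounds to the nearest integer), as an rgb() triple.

rgb(213, 128, 118)

CSS salmon is rgb(250, 128, 114).
A 30% tone moves each channel 30% toward 128:
  R: 250 + 0.3×(128−250) = 250 − 36.6 = 213.4 → 213
  G: 128 + 0.3×(128−128) = 128 + 0 = 128 → 128
  B: 114 + 0.3×(128−114) = 114 + 4.2 = 118.2 → 118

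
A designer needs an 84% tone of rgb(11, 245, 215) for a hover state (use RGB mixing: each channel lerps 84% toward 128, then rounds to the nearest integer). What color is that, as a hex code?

An 84% tone moves each channel 84% toward 128:
  R: 11 + 0.84×(128−11) = 11 + 98.28 = 109.28 → 109
  G: 245 + 0.84×(128−245) = 245 − 98.28 = 146.72 → 147
  B: 215 + 0.84×(128−215) = 215 − 73.08 = 141.92 → 142
rgb(109, 147, 142) = #6D938E.

#6D938E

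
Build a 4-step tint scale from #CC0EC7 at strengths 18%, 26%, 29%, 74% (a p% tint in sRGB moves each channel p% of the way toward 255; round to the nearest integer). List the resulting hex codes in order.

#CC0EC7 is rgb(204, 14, 199).
18%: (204 + 9.18 = 213.18→213, 14 + 43.38 = 57.38→57, 199 + 10.08 = 209.08→209) → #D539D1
26%: (204 + 13.26 = 217.26→217, 14 + 62.66 = 76.66→77, 199 + 14.56 = 213.56→214) → #D94DD6
29%: (204 + 14.79 = 218.79→219, 14 + 69.89 = 83.89→84, 199 + 16.24 = 215.24→215) → #DB54D7
74%: (204 + 37.74 = 241.74→242, 14 + 178.34 = 192.34→192, 199 + 41.44 = 240.44→240) → #F2C0F0

#D539D1, #D94DD6, #DB54D7, #F2C0F0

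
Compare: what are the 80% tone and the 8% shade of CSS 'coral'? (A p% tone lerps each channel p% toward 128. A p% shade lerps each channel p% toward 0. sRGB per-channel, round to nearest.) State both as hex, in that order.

CSS coral is rgb(255, 127, 80).
80% tone:
  R: 255 − 101.6 = 153.4 → 153
  G: 127 + 0.8 = 127.8 → 128
  B: 80 + 38.4 = 118.4 → 118
  → #998076
8% shade:
  R: 255 − 20.4 = 234.6 → 235
  G: 127 + 0.08×(0−127) = 127 − 10.16 = 116.84 → 117
  B: 80 + 0.08×(0−80) = 80 − 6.4 = 73.6 → 74
  → #eb754a

#998076, #eb754a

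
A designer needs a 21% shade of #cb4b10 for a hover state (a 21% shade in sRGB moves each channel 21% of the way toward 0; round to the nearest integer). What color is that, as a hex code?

#cb4b10 is rgb(203, 75, 16).
Lerp each channel 21% toward 0:
  R: 203 − 42.63 = 160.37 → 160
  G: 75 + 0.21×(0−75) = 75 − 15.75 = 59.25 → 59
  B: 16 + 0.21×(0−16) = 16 − 3.36 = 12.64 → 13
rgb(160, 59, 13) = #a03b0d.

#a03b0d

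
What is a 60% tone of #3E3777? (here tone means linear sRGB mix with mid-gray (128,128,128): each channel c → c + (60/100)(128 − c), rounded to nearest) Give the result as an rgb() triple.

rgb(102, 99, 124)

#3E3777 is rgb(62, 55, 119).
A 60% tone moves each channel 60% toward 128:
  R: 62 + 39.6 = 101.6 → 102
  G: 55 + 0.6×(128−55) = 55 + 43.8 = 98.8 → 99
  B: 119 + 0.6×(128−119) = 119 + 5.4 = 124.4 → 124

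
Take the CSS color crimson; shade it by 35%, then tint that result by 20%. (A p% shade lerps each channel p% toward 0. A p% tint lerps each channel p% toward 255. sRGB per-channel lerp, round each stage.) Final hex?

#A53D52

CSS crimson is rgb(220, 20, 60).
Per channel, c → c + 0.35(0 − c):
  R: 220 − 77 = 143 → 143
  G: 20 − 7 = 13 → 13
  B: 60 + 0.35×(0−60) = 60 − 21 = 39 → 39
After the shade: rgb(143, 13, 39) = #8F0D27.
Per channel, c → c + 0.2(255 − c):
  R: 143 + 0.2×(255−143) = 143 + 22.4 = 165.4 → 165
  G: 13 + 0.2×(255−13) = 13 + 48.4 = 61.4 → 61
  B: 39 + 0.2×(255−39) = 39 + 43.2 = 82.2 → 82
rgb(165, 61, 82) = #A53D52.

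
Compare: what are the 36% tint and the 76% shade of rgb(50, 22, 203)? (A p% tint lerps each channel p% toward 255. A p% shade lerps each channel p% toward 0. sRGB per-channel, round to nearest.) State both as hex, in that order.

36% tint:
  R: 50 + 73.8 = 123.8 → 124
  G: 22 + 83.88 = 105.88 → 106
  B: 203 + 0.36×(255−203) = 203 + 18.72 = 221.72 → 222
  → #7C6ADE
76% shade:
  R: 50 + 0.76×(0−50) = 50 − 38 = 12 → 12
  G: 22 + 0.76×(0−22) = 22 − 16.72 = 5.28 → 5
  B: 203 + 0.76×(0−203) = 203 − 154.28 = 48.72 → 49
  → #0C0531

#7C6ADE, #0C0531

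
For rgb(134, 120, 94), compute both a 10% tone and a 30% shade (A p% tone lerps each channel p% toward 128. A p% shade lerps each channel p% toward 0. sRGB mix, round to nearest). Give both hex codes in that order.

#857961, #5e5442

10% tone:
  R: 134 + 0.1×(128−134) = 134 − 0.6 = 133.4 → 133
  G: 120 + 0.1×(128−120) = 120 + 0.8 = 120.8 → 121
  B: 94 + 0.1×(128−94) = 94 + 3.4 = 97.4 → 97
  → #857961
30% shade:
  R: 134 + 0.3×(0−134) = 134 − 40.2 = 93.8 → 94
  G: 120 + 0.3×(0−120) = 120 − 36 = 84 → 84
  B: 94 + 0.3×(0−94) = 94 − 28.2 = 65.8 → 66
  → #5e5442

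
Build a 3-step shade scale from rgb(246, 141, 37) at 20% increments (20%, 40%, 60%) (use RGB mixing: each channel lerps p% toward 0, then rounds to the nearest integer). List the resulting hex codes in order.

20%: (246 − 49.2 = 196.8→197, 141 − 28.2 = 112.8→113, 37 − 7.4 = 29.6→30) → #c5711e
40%: (246 − 98.4 = 147.6→148, 141 − 56.4 = 84.6→85, 37 − 14.8 = 22.2→22) → #945516
60%: (246 − 147.6 = 98.4→98, 141 − 84.6 = 56.4→56, 37 − 22.2 = 14.8→15) → #62380f

#c5711e, #945516, #62380f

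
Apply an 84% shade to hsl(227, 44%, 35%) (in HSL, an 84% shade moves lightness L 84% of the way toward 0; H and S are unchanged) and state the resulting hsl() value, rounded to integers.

L moves 84% from 35 toward 0: 35 − 29.4 = 5.6 → 6.
H and S are unchanged.

hsl(227, 44%, 6%)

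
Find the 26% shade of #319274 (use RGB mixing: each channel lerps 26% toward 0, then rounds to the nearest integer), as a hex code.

#319274 is rgb(49, 146, 116).
A 26% shade moves each channel 26% toward 0:
  R: 49 − 12.74 = 36.26 → 36
  G: 146 + 0.26×(0−146) = 146 − 37.96 = 108.04 → 108
  B: 116 + 0.26×(0−116) = 116 − 30.16 = 85.84 → 86
rgb(36, 108, 86) = #246c56.

#246c56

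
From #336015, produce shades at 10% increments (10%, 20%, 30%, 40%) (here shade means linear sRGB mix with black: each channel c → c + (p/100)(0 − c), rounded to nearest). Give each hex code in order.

#336015 is rgb(51, 96, 21).
10%: (51 − 5.1 = 45.9→46, 96 − 9.6 = 86.4→86, 21 − 2.1 = 18.9→19) → #2E5613
20%: (51 − 10.2 = 40.8→41, 96 − 19.2 = 76.8→77, 21 − 4.2 = 16.8→17) → #294D11
30%: (51 − 15.3 = 35.7→36, 96 − 28.8 = 67.2→67, 21 − 6.3 = 14.7→15) → #24430F
40%: (51 − 20.4 = 30.6→31, 96 − 38.4 = 57.6→58, 21 − 8.4 = 12.6→13) → #1F3A0D

#2E5613, #294D11, #24430F, #1F3A0D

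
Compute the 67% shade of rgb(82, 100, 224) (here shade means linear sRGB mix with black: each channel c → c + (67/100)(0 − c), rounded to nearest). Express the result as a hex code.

Lerp each channel 67% toward 0:
  R: 82 − 54.94 = 27.06 → 27
  G: 100 + 0.67×(0−100) = 100 − 67 = 33 → 33
  B: 224 − 150.08 = 73.92 → 74
rgb(27, 33, 74) = #1B214A.

#1B214A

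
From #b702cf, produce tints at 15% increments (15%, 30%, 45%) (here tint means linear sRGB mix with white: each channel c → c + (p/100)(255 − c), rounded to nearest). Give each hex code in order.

#b702cf is rgb(183, 2, 207).
15%: (183 + 10.8 = 193.8→194, 2 + 37.95 = 39.95→40, 207 + 7.2 = 214.2→214) → #c228d6
30%: (183 + 21.6 = 204.6→205, 2 + 75.9 = 77.9→78, 207 + 14.4 = 221.4→221) → #cd4edd
45%: (183 + 32.4 = 215.4→215, 2 + 113.85 = 115.85→116, 207 + 21.6 = 228.6→229) → #d774e5

#c228d6, #cd4edd, #d774e5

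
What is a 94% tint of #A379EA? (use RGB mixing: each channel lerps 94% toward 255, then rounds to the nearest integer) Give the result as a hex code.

#A379EA is rgb(163, 121, 234).
Per channel, c → c + 0.94(255 − c):
  R: 163 + 0.94×(255−163) = 163 + 86.48 = 249.48 → 249
  G: 121 + 0.94×(255−121) = 121 + 125.96 = 246.96 → 247
  B: 234 + 0.94×(255−234) = 234 + 19.74 = 253.74 → 254
rgb(249, 247, 254) = #F9F7FE.

#F9F7FE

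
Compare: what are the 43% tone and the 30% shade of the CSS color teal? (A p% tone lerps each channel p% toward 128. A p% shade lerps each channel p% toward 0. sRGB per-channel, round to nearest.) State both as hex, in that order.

CSS teal is rgb(0, 128, 128).
43% tone:
  R: 0 + 0.43×(128−0) = 0 + 55.04 = 55.04 → 55
  G: 128 + 0 = 128 → 128
  B: 128 + 0.43×(128−128) = 128 + 0 = 128 → 128
  → #378080
30% shade:
  R: 0 + 0 = 0 → 0
  G: 128 + 0.3×(0−128) = 128 − 38.4 = 89.6 → 90
  B: 128 − 38.4 = 89.6 → 90
  → #005A5A

#378080, #005A5A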